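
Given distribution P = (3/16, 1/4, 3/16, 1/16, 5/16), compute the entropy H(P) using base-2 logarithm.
2.1800 bits

Shannon entropy is H(X) = -Σ p(x) log p(x).

For P = (3/16, 1/4, 3/16, 1/16, 5/16):
H = -3/16 × log_2(3/16) -1/4 × log_2(1/4) -3/16 × log_2(3/16) -1/16 × log_2(1/16) -5/16 × log_2(5/16)
H = 2.1800 bits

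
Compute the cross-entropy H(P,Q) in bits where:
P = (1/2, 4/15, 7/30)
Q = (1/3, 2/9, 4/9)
1.6441 bits

Cross-entropy: H(P,Q) = -Σ p(x) log q(x)

Alternatively: H(P,Q) = H(P) + D_KL(P||Q)
H(P) = 1.4984 bits
D_KL(P||Q) = 0.1457 bits

H(P,Q) = 1.4984 + 0.1457 = 1.6441 bits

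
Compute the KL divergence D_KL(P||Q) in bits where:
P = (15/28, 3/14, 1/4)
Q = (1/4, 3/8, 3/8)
0.2698 bits

KL divergence: D_KL(P||Q) = Σ p(x) log(p(x)/q(x))

Computing term by term:
  x=0: 15/28 × log_2[(15/28)/(1/4)] = 15/28 × 1.0995 = 0.5890
  x=1: 3/14 × log_2[(3/14)/(3/8)] = 3/14 × -0.8074 = -0.1730
  x=2: 1/4 × log_2[(1/4)/(3/8)] = 1/4 × -0.5850 = -0.1462

D_KL(P||Q) = 0.2698 bits

Note: KL divergence is always non-negative and equals 0 iff P = Q.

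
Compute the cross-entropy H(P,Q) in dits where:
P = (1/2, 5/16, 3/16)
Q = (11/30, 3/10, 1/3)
0.4707 dits

Cross-entropy: H(P,Q) = -Σ p(x) log q(x)

Alternatively: H(P,Q) = H(P) + D_KL(P||Q)
H(P) = 0.4447 dits
D_KL(P||Q) = 0.0260 dits

H(P,Q) = 0.4447 + 0.0260 = 0.4707 dits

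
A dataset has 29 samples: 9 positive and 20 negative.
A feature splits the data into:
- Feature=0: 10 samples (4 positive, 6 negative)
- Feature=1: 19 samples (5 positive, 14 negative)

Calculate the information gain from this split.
0.0140 bits

Information Gain = H(Y) - H(Y|Feature)

Before split:
P(positive) = 9/29 = 0.3103
H(Y) = 0.8936 bits

After split:
Feature=0: H = 0.9710 bits (weight = 10/29)
Feature=1: H = 0.8315 bits (weight = 19/29)
H(Y|Feature) = (10/29)×0.9710 + (19/29)×0.8315 = 0.8796 bits

Information Gain = 0.8936 - 0.8796 = 0.0140 bits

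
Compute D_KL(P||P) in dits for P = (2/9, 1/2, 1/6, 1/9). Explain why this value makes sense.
0.0000 dits

KL divergence satisfies the Gibbs inequality: D_KL(P||Q) ≥ 0 for all distributions P, Q.

D_KL(P||Q) = Σ p(x) log(p(x)/q(x))
Each term is p(x) × log_10(p(x)/p(x)) = p(x) × log_10(1) = 0, so the sum is 0.
D_KL(P||Q) = 0.0000 dits

When P = Q, the KL divergence is exactly 0, as there is no 'divergence' between identical distributions.

This non-negativity is a fundamental property: relative entropy cannot be negative because it measures how different Q is from P.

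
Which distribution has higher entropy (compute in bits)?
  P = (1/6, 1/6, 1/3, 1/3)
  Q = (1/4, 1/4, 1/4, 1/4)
Q

Computing entropies in bits:
H(P) = 1.9183
H(Q) = 2.0000

Distribution Q has higher entropy.

Intuition: The distribution closer to uniform (more spread out) has higher entropy.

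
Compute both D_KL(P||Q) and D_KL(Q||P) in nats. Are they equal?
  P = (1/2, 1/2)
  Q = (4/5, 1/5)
D_KL(P||Q) = 0.2231, D_KL(Q||P) = 0.1927

KL divergence is not symmetric: D_KL(P||Q) ≠ D_KL(Q||P) in general.

D_KL(P||Q) = 0.2231 nats
D_KL(Q||P) = 0.1927 nats

No, they are not equal!

This asymmetry is why KL divergence is not a true distance metric.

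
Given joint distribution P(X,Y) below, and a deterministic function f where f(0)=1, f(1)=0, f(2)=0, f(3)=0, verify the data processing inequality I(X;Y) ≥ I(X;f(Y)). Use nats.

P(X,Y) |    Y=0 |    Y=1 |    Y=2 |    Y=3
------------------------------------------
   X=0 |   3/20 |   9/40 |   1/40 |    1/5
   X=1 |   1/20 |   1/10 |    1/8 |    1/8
I(X;Y) = 0.0758, I(X;f(Y)) = 0.0123, inequality holds: 0.0758 ≥ 0.0123

Data Processing Inequality: For any Markov chain X → Y → Z, we have I(X;Y) ≥ I(X;Z).

Here Z = f(Y) is a deterministic function of Y, forming X → Y → Z.

Original I(X;Y) = 0.0758 nats

After applying f:
P(X,Z) where Z=f(Y):
- P(X,Z=0) = P(X,Y=1) + P(X,Y=2) + P(X,Y=3)
- P(X,Z=1) = P(X,Y=0)

I(X;Z) = I(X;f(Y)) = 0.0123 nats

Verification: 0.0758 ≥ 0.0123 ✓

Information cannot be created by processing; the function f can only lose information about X.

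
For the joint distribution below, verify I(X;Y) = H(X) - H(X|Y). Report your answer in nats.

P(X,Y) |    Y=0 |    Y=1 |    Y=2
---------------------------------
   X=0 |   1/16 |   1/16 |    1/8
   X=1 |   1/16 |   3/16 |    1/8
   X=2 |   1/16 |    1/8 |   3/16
I(X;Y) = 0.0249 nats

Mutual information has multiple equivalent forms:
- I(X;Y) = H(X) - H(X|Y)
- I(X;Y) = H(Y) - H(Y|X)
- I(X;Y) = H(X) + H(Y) - H(X,Y)

Computing all quantities:
H(X) = 1.0822, H(Y) = 1.0434, H(X,Y) = 2.1007
H(X|Y) = 1.0573, H(Y|X) = 1.0185

Verification:
H(X) - H(X|Y) = 1.0822 - 1.0573 = 0.0249
H(Y) - H(Y|X) = 1.0434 - 1.0185 = 0.0249
H(X) + H(Y) - H(X,Y) = 1.0822 + 1.0434 - 2.1007 = 0.0249

All forms give I(X;Y) = 0.0249 nats. ✓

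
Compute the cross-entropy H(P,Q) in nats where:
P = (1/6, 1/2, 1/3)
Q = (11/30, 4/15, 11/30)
1.1625 nats

Cross-entropy: H(P,Q) = -Σ p(x) log q(x)

Alternatively: H(P,Q) = H(P) + D_KL(P||Q)
H(P) = 1.0114 nats
D_KL(P||Q) = 0.1511 nats

H(P,Q) = 1.0114 + 0.1511 = 1.1625 nats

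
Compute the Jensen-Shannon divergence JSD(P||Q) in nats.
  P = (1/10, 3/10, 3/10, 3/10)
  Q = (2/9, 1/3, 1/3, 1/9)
0.0353 nats

Jensen-Shannon divergence is:
JSD(P||Q) = 0.5 × D_KL(P||M) + 0.5 × D_KL(Q||M)
where M = 0.5 × (P + Q) is the mixture distribution.

M = 0.5 × (1/10, 3/10, 3/10, 3/10) + 0.5 × (2/9, 1/3, 1/3, 1/9) = (0.161111, 0.316667, 0.316667, 0.205556)

D_KL(P||M) = 0.0333 nats
D_KL(Q||M) = 0.0373 nats

JSD(P||Q) = 0.5 × 0.0333 + 0.5 × 0.0373 = 0.0353 nats

Unlike KL divergence, JSD is symmetric and bounded: 0 ≤ JSD ≤ log(2).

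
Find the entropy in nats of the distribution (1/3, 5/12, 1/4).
1.0776 nats

Shannon entropy is H(X) = -Σ p(x) log p(x).

For P = (1/3, 5/12, 1/4):
H = -1/3 × log_e(1/3) -5/12 × log_e(5/12) -1/4 × log_e(1/4)
H = 1.0776 nats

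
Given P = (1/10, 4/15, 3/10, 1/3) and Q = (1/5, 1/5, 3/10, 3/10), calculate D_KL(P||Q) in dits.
0.0185 dits

KL divergence: D_KL(P||Q) = Σ p(x) log(p(x)/q(x))

Computing term by term:
  x=0: 1/10 × log_10[(1/10)/(1/5)] = 1/10 × -0.3010 = -0.0301
  x=1: 4/15 × log_10[(4/15)/(1/5)] = 4/15 × 0.1249 = 0.0333
  x=2: 3/10 × log_10[(3/10)/(3/10)] = 3/10 × 0.0000 = 0.0000
  x=3: 1/3 × log_10[(1/3)/(3/10)] = 1/3 × 0.0458 = 0.0153

D_KL(P||Q) = 0.0185 dits

Note: KL divergence is always non-negative and equals 0 iff P = Q.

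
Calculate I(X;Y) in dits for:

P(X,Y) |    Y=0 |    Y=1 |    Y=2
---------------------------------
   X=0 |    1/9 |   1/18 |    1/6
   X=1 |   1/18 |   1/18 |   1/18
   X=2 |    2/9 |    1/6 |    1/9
0.0168 dits

Mutual information: I(X;Y) = H(X) + H(Y) - H(X,Y)

Marginals:
P(X) = (1/3, 1/6, 1/2), H(X) = 0.4392 dits
P(Y) = (7/18, 5/18, 1/3), H(Y) = 0.4731 dits

Joint entropy: H(X,Y) = 0.8955 dits

I(X;Y) = 0.4392 + 0.4731 - 0.8955 = 0.0168 dits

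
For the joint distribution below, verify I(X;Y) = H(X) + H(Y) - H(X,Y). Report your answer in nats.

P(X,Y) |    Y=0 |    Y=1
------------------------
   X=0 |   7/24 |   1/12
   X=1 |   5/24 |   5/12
I(X;Y) = 0.0967 nats

Mutual information has multiple equivalent forms:
- I(X;Y) = H(X) - H(X|Y)
- I(X;Y) = H(Y) - H(Y|X)
- I(X;Y) = H(X) + H(Y) - H(X,Y)

Computing all quantities:
H(X) = 0.6616, H(Y) = 0.6931, H(X,Y) = 1.2580
H(X|Y) = 0.5649, H(Y|X) = 0.5965

Verification:
H(X) - H(X|Y) = 0.6616 - 0.5649 = 0.0967
H(Y) - H(Y|X) = 0.6931 - 0.5965 = 0.0967
H(X) + H(Y) - H(X,Y) = 0.6616 + 0.6931 - 1.2580 = 0.0967

All forms give I(X;Y) = 0.0967 nats. ✓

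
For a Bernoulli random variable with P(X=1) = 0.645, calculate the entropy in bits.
0.9385 bits

The binary entropy function is:
H(p) = -p log(p) - (1-p) log(1-p)

H(0.645) = -0.645 × log_2(0.645) - 0.355 × log_2(0.355)
H(0.645) = 0.9385 bits

Note: Binary entropy is maximized at p=0.5 (H=1 bit) and minimized at p=0 or p=1 (H=0).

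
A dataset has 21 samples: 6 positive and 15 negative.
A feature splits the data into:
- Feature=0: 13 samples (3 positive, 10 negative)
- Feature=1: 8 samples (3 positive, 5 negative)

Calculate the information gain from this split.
0.0171 bits

Information Gain = H(Y) - H(Y|Feature)

Before split:
P(positive) = 6/21 = 0.2857
H(Y) = 0.8631 bits

After split:
Feature=0: H = 0.7793 bits (weight = 13/21)
Feature=1: H = 0.9544 bits (weight = 8/21)
H(Y|Feature) = (13/21)×0.7793 + (8/21)×0.9544 = 0.8460 bits

Information Gain = 0.8631 - 0.8460 = 0.0171 bits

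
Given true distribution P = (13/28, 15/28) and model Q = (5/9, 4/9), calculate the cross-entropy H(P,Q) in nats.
0.7073 nats

Cross-entropy: H(P,Q) = -Σ p(x) log q(x)

Alternatively: H(P,Q) = H(P) + D_KL(P||Q)
H(P) = 0.6906 nats
D_KL(P||Q) = 0.0167 nats

H(P,Q) = 0.6906 + 0.0167 = 0.7073 nats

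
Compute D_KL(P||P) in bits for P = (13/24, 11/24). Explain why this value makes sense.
0.0000 bits

KL divergence satisfies the Gibbs inequality: D_KL(P||Q) ≥ 0 for all distributions P, Q.

D_KL(P||Q) = Σ p(x) log(p(x)/q(x))
Each term is p(x) × log_2(p(x)/p(x)) = p(x) × log_2(1) = 0, so the sum is 0.
D_KL(P||Q) = 0.0000 bits

When P = Q, the KL divergence is exactly 0, as there is no 'divergence' between identical distributions.

This non-negativity is a fundamental property: relative entropy cannot be negative because it measures how different Q is from P.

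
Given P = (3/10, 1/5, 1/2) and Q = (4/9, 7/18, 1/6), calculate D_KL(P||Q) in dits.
0.1296 dits

KL divergence: D_KL(P||Q) = Σ p(x) log(p(x)/q(x))

Computing term by term:
  x=0: 3/10 × log_10[(3/10)/(4/9)] = 3/10 × -0.1707 = -0.0512
  x=1: 1/5 × log_10[(1/5)/(7/18)] = 1/5 × -0.2888 = -0.0578
  x=2: 1/2 × log_10[(1/2)/(1/6)] = 1/2 × 0.4771 = 0.2386

D_KL(P||Q) = 0.1296 dits

Note: KL divergence is always non-negative and equals 0 iff P = Q.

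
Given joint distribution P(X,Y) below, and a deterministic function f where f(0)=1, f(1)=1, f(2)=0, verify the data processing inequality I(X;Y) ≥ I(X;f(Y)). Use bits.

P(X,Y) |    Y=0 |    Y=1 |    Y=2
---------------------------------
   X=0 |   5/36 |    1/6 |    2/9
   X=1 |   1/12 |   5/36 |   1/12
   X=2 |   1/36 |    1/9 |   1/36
I(X;Y) = 0.0536, I(X;f(Y)) = 0.0334, inequality holds: 0.0536 ≥ 0.0334

Data Processing Inequality: For any Markov chain X → Y → Z, we have I(X;Y) ≥ I(X;Z).

Here Z = f(Y) is a deterministic function of Y, forming X → Y → Z.

Original I(X;Y) = 0.0536 bits

After applying f:
P(X,Z) where Z=f(Y):
- P(X,Z=0) = P(X,Y=2)
- P(X,Z=1) = P(X,Y=0) + P(X,Y=1)

I(X;Z) = I(X;f(Y)) = 0.0334 bits

Verification: 0.0536 ≥ 0.0334 ✓

Information cannot be created by processing; the function f can only lose information about X.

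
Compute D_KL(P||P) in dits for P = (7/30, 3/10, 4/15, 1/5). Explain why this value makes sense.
0.0000 dits

KL divergence satisfies the Gibbs inequality: D_KL(P||Q) ≥ 0 for all distributions P, Q.

D_KL(P||Q) = Σ p(x) log(p(x)/q(x))
Each term is p(x) × log_10(p(x)/p(x)) = p(x) × log_10(1) = 0, so the sum is 0.
D_KL(P||Q) = 0.0000 dits

When P = Q, the KL divergence is exactly 0, as there is no 'divergence' between identical distributions.

This non-negativity is a fundamental property: relative entropy cannot be negative because it measures how different Q is from P.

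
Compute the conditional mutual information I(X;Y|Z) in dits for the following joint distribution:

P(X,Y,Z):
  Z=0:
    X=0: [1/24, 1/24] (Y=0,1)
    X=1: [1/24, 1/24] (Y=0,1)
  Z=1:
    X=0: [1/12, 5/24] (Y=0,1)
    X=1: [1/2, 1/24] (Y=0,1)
0.0815 dits

Conditional mutual information: I(X;Y|Z) = H(X|Z) + H(Y|Z) - H(X,Y|Z)

H(Z) = 0.1957
H(X,Z) = 0.4802 → H(X|Z) = 0.2845
H(Y,Z) = 0.4669 → H(Y|Z) = 0.2713
H(X,Y,Z) = 0.6699 → H(X,Y|Z) = 0.4742

I(X;Y|Z) = 0.2845 + 0.2713 - 0.4742 = 0.0815 dits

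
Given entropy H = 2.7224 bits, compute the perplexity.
6.5997

Perplexity is 2^H (or exp(H) for natural log).

H = 2.7224 bits
Perplexity = 2^2.7224 = 6.5997

Interpretation: The model's uncertainty is equivalent to choosing uniformly among 6.6 options.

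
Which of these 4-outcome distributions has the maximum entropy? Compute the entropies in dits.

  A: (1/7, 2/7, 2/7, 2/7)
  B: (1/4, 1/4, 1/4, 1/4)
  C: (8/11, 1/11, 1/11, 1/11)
B

For a discrete distribution over n outcomes, entropy is maximized by the uniform distribution.

Computing entropies:
H(A) = 0.5871 dits
H(B) = 0.6021 dits
H(C) = 0.3846 dits

The uniform distribution (where all probabilities equal 1/4) achieves the maximum entropy of log_10(4) = 0.6021 dits.

Distribution B has the highest entropy.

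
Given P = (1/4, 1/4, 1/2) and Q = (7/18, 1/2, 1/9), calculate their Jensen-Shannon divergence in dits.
0.0416 dits

Jensen-Shannon divergence is:
JSD(P||Q) = 0.5 × D_KL(P||M) + 0.5 × D_KL(Q||M)
where M = 0.5 × (P + Q) is the mixture distribution.

M = 0.5 × (1/4, 1/4, 1/2) + 0.5 × (7/18, 1/2, 1/9) = (0.319444, 3/8, 11/36)

D_KL(P||M) = 0.0363 dits
D_KL(Q||M) = 0.0469 dits

JSD(P||Q) = 0.5 × 0.0363 + 0.5 × 0.0469 = 0.0416 dits

Unlike KL divergence, JSD is symmetric and bounded: 0 ≤ JSD ≤ log(2).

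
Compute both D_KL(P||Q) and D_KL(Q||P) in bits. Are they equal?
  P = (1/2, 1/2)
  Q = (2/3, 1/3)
D_KL(P||Q) = 0.0850, D_KL(Q||P) = 0.0817

KL divergence is not symmetric: D_KL(P||Q) ≠ D_KL(Q||P) in general.

D_KL(P||Q) = 0.0850 bits
D_KL(Q||P) = 0.0817 bits

No, they are not equal!

This asymmetry is why KL divergence is not a true distance metric.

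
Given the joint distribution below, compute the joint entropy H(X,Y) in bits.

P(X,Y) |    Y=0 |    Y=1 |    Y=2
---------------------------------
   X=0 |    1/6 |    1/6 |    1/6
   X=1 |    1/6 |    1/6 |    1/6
2.5850 bits

Joint entropy is H(X,Y) = -Σ_{x,y} p(x,y) log p(x,y).

Summing over all non-zero entries:
H(X,Y) = -[1/6·log_2(1/6) + 1/6·log_2(1/6) + 1/6·log_2(1/6) + 1/6·log_2(1/6) + 1/6·log_2(1/6) + 1/6·log_2(1/6)]
H(X,Y) = 2.5850 bits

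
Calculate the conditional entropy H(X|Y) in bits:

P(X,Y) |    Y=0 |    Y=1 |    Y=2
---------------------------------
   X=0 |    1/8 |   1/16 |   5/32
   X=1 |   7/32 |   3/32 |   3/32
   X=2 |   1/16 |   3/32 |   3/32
1.4962 bits

Using the chain rule: H(X|Y) = H(X,Y) - H(Y)

First, compute H(X,Y) = 3.0537 bits

Marginal P(Y) = (13/32, 1/4, 11/32)
H(Y) = 1.5575 bits

H(X|Y) = H(X,Y) - H(Y) = 3.0537 - 1.5575 = 1.4962 bits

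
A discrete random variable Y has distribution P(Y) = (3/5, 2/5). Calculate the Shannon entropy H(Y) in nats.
0.6730 nats

Shannon entropy is H(X) = -Σ p(x) log p(x).

For P = (3/5, 2/5):
H = -3/5 × log_e(3/5) -2/5 × log_e(2/5)
H = 0.6730 nats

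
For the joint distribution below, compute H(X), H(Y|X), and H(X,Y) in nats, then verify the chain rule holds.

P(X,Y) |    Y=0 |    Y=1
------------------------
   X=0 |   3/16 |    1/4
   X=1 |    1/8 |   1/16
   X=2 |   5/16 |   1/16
H(X,Y) = 1.6304, H(X) = 1.0434, H(Y|X) = 0.5871 (all in nats)

Chain rule: H(X,Y) = H(X) + H(Y|X)

Left side — joint entropy directly:
H(X,Y) = -Σ p(x,y) log p(x,y) = 1.6304 nats

Right side — compute H(Y|X) from the conditional distributions:
P(X) = (7/16, 3/16, 3/8), so H(X) = 1.0434 nats
H(Y|X) = Σ_x P(X=x) · H(Y|X=x):
  P(Y|X=0) = (3/7, 4/7), H(Y|X=0) = 0.6829, weight P(X=0) = 7/16
  P(Y|X=1) = (2/3, 1/3), H(Y|X=1) = 0.6365, weight P(X=1) = 3/16
  P(Y|X=2) = (5/6, 1/6), H(Y|X=2) = 0.4506, weight P(X=2) = 3/8
H(Y|X) = 0.5871 nats

H(X) + H(Y|X) = 1.0434 + 0.5871 = 1.6304 nats

Both sides equal 1.6304 nats. ✓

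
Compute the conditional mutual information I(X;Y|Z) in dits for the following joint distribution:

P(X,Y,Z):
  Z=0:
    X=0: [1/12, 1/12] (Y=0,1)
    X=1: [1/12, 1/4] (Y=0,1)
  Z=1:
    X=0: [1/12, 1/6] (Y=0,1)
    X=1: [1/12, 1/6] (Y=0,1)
0.0066 dits

Conditional mutual information: I(X;Y|Z) = H(X|Z) + H(Y|Z) - H(X,Y|Z)

H(Z) = 0.3010
H(X,Z) = 0.5898 → H(X|Z) = 0.2887
H(Y,Z) = 0.5775 → H(Y|Z) = 0.2764
H(X,Y,Z) = 0.8596 → H(X,Y|Z) = 0.5585

I(X;Y|Z) = 0.2887 + 0.2764 - 0.5585 = 0.0066 dits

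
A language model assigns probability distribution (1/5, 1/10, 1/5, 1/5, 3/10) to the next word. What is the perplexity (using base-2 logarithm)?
4.7451

Perplexity is 2^H (or exp(H) for natural log).

First, H = -Σ p log p = 2.2464 bits
Perplexity = 2^2.2464 = 4.7451

Interpretation: The model's uncertainty is equivalent to choosing uniformly among 4.7 options.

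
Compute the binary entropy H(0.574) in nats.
0.6822 nats

The binary entropy function is:
H(p) = -p log(p) - (1-p) log(1-p)

H(0.574) = -0.574 × log_e(0.574) - 0.426 × log_e(0.426)
H(0.574) = 0.6822 nats

Note: Binary entropy is maximized at p=0.5 (H=1 bit) and minimized at p=0 or p=1 (H=0).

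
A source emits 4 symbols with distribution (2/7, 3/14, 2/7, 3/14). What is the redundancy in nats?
0.0102 nats

Redundancy measures how far a source is from maximum entropy:
R = H_max - H(X)

Maximum entropy for 4 symbols: H_max = log_e(4) = 1.3863 nats
Actual entropy: H(X) = 1.3761 nats
Redundancy: R = 1.3863 - 1.3761 = 0.0102 nats

This redundancy represents potential for compression: the source could be compressed by 0.0102 nats per symbol.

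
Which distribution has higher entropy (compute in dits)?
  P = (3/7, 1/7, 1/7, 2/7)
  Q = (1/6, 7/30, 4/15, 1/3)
Q

Computing entropies in dits:
H(P) = 0.5546
H(Q) = 0.5893

Distribution Q has higher entropy.

Intuition: The distribution closer to uniform (more spread out) has higher entropy.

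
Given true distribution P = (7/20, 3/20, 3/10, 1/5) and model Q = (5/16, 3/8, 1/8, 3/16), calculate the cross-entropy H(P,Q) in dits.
0.6570 dits

Cross-entropy: H(P,Q) = -Σ p(x) log q(x)

Alternatively: H(P,Q) = H(P) + D_KL(P||Q)
H(P) = 0.5798 dits
D_KL(P||Q) = 0.0772 dits

H(P,Q) = 0.5798 + 0.0772 = 0.6570 dits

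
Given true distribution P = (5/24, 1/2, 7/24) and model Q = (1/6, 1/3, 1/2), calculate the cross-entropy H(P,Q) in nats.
1.1248 nats

Cross-entropy: H(P,Q) = -Σ p(x) log q(x)

Alternatively: H(P,Q) = H(P) + D_KL(P||Q)
H(P) = 1.0327 nats
D_KL(P||Q) = 0.0920 nats

H(P,Q) = 1.0327 + 0.0920 = 1.1248 nats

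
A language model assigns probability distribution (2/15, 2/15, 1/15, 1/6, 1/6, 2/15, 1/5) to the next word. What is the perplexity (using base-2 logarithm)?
6.7237

Perplexity is 2^H (or exp(H) for natural log).

First, H = -Σ p log p = 2.7493 bits
Perplexity = 2^2.7493 = 6.7237

Interpretation: The model's uncertainty is equivalent to choosing uniformly among 6.7 options.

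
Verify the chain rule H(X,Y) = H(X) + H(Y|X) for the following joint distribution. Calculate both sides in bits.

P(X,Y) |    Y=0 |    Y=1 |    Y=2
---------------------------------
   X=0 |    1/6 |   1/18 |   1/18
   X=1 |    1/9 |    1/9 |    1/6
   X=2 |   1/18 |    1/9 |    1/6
H(X,Y) = 3.0441, H(X) = 1.5715, H(Y|X) = 1.4726 (all in bits)

Chain rule: H(X,Y) = H(X) + H(Y|X)

Left side — joint entropy directly:
H(X,Y) = -Σ p(x,y) log p(x,y) = 3.0441 bits

Right side — compute H(Y|X) from the conditional distributions:
P(X) = (5/18, 7/18, 1/3), so H(X) = 1.5715 bits
H(Y|X) = Σ_x P(X=x) · H(Y|X=x):
  P(Y|X=0) = (3/5, 1/5, 1/5), H(Y|X=0) = 1.3710, weight P(X=0) = 5/18
  P(Y|X=1) = (2/7, 2/7, 3/7), H(Y|X=1) = 1.5567, weight P(X=1) = 7/18
  P(Y|X=2) = (1/6, 1/3, 1/2), H(Y|X=2) = 1.4591, weight P(X=2) = 1/3
H(Y|X) = 1.4726 bits

H(X) + H(Y|X) = 1.5715 + 1.4726 = 3.0441 bits

Both sides equal 3.0441 bits. ✓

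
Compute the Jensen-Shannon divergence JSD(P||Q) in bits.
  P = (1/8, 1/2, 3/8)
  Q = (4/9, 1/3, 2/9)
0.0949 bits

Jensen-Shannon divergence is:
JSD(P||Q) = 0.5 × D_KL(P||M) + 0.5 × D_KL(Q||M)
where M = 0.5 × (P + Q) is the mixture distribution.

M = 0.5 × (1/8, 1/2, 3/8) + 0.5 × (4/9, 1/3, 2/9) = (0.284722, 5/12, 0.298611)

D_KL(P||M) = 0.1063 bits
D_KL(Q||M) = 0.0835 bits

JSD(P||Q) = 0.5 × 0.1063 + 0.5 × 0.0835 = 0.0949 bits

Unlike KL divergence, JSD is symmetric and bounded: 0 ≤ JSD ≤ log(2).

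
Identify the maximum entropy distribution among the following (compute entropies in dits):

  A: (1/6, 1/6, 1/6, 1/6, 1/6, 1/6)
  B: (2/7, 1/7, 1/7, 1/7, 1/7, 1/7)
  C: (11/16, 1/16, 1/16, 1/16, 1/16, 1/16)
A

For a discrete distribution over n outcomes, entropy is maximized by the uniform distribution.

Computing entropies:
H(A) = 0.7782 dits
H(B) = 0.7591 dits
H(C) = 0.4882 dits

The uniform distribution (where all probabilities equal 1/6) achieves the maximum entropy of log_10(6) = 0.7782 dits.

Distribution A has the highest entropy.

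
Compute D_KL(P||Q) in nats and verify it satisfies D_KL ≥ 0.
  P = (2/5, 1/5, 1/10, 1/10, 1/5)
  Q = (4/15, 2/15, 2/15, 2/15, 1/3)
0.0836 nats

KL divergence satisfies the Gibbs inequality: D_KL(P||Q) ≥ 0 for all distributions P, Q.

D_KL(P||Q) = Σ p(x) log(p(x)/q(x))
Term by term:
  x=0: 2/5 × log_e[(2/5)/(4/15)] = 0.1622
  x=1: 1/5 × log_e[(1/5)/(2/15)] = 0.0811
  x=2: 1/10 × log_e[(1/10)/(2/15)] = -0.0288
  x=3: 1/10 × log_e[(1/10)/(2/15)] = -0.0288
  x=4: 1/5 × log_e[(1/5)/(1/3)] = -0.1022
D_KL(P||Q) = 0.0836 nats

D_KL(P||Q) = 0.0836 ≥ 0 ✓

This non-negativity is a fundamental property: relative entropy cannot be negative because it measures how different Q is from P.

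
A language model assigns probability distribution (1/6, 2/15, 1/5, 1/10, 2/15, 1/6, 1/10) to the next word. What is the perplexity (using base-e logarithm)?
6.8003

Perplexity is e^H (or exp(H) for natural log).

First, H = -Σ p log p = 1.9170 nats
Perplexity = e^1.9170 = 6.8003

Interpretation: The model's uncertainty is equivalent to choosing uniformly among 6.8 options.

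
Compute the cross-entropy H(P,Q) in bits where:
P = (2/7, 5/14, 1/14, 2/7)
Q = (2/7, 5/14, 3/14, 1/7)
2.0077 bits

Cross-entropy: H(P,Q) = -Σ p(x) log q(x)

Alternatively: H(P,Q) = H(P) + D_KL(P||Q)
H(P) = 1.8352 bits
D_KL(P||Q) = 0.1725 bits

H(P,Q) = 1.8352 + 0.1725 = 2.0077 bits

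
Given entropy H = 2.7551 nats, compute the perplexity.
15.7226

Perplexity is e^H (or exp(H) for natural log).

H = 2.7551 nats
Perplexity = e^2.7551 = 15.7226

Interpretation: The model's uncertainty is equivalent to choosing uniformly among 15.7 options.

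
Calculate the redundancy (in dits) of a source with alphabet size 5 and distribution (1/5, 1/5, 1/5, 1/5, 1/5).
0.0000 dits

Redundancy measures how far a source is from maximum entropy:
R = H_max - H(X)

Maximum entropy for 5 symbols: H_max = log_10(5) = 0.6990 dits
Actual entropy: H(X) = 0.6990 dits
Redundancy: R = 0.6990 - 0.6990 = 0.0000 dits

This redundancy represents potential for compression: the source could be compressed by 0.0000 dits per symbol.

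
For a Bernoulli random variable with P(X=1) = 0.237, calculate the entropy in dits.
0.2378 dits

The binary entropy function is:
H(p) = -p log(p) - (1-p) log(1-p)

H(0.237) = -0.237 × log_10(0.237) - 0.763 × log_10(0.763)
H(0.237) = 0.2378 dits

Note: Binary entropy is maximized at p=0.5 (H=1 bit) and minimized at p=0 or p=1 (H=0).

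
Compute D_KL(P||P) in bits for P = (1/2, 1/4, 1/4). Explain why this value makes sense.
0.0000 bits

KL divergence satisfies the Gibbs inequality: D_KL(P||Q) ≥ 0 for all distributions P, Q.

D_KL(P||Q) = Σ p(x) log(p(x)/q(x))
Each term is p(x) × log_2(p(x)/p(x)) = p(x) × log_2(1) = 0, so the sum is 0.
D_KL(P||Q) = 0.0000 bits

When P = Q, the KL divergence is exactly 0, as there is no 'divergence' between identical distributions.

This non-negativity is a fundamental property: relative entropy cannot be negative because it measures how different Q is from P.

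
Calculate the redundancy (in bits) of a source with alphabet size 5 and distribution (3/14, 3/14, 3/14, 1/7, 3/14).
0.0160 bits

Redundancy measures how far a source is from maximum entropy:
R = H_max - H(X)

Maximum entropy for 5 symbols: H_max = log_2(5) = 2.3219 bits
Actual entropy: H(X) = 2.3060 bits
Redundancy: R = 2.3219 - 2.3060 = 0.0160 bits

This redundancy represents potential for compression: the source could be compressed by 0.0160 bits per symbol.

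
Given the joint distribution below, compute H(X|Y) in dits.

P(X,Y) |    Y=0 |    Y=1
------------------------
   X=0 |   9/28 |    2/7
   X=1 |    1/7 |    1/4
0.2852 dits

Using the chain rule: H(X|Y) = H(X,Y) - H(Y)

First, compute H(X,Y) = 0.5851 dits

Marginal P(Y) = (13/28, 15/28)
H(Y) = 0.2999 dits

H(X|Y) = H(X,Y) - H(Y) = 0.5851 - 0.2999 = 0.2852 dits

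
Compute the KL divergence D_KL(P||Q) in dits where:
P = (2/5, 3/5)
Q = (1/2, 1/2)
0.0087 dits

KL divergence: D_KL(P||Q) = Σ p(x) log(p(x)/q(x))

Computing term by term:
  x=0: 2/5 × log_10[(2/5)/(1/2)] = 2/5 × -0.0969 = -0.0388
  x=1: 3/5 × log_10[(3/5)/(1/2)] = 3/5 × 0.0792 = 0.0475

D_KL(P||Q) = 0.0087 dits

Note: KL divergence is always non-negative and equals 0 iff P = Q.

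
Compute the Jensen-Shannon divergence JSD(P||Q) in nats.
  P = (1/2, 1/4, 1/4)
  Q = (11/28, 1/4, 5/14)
0.0080 nats

Jensen-Shannon divergence is:
JSD(P||Q) = 0.5 × D_KL(P||M) + 0.5 × D_KL(Q||M)
where M = 0.5 × (P + Q) is the mixture distribution.

M = 0.5 × (1/2, 1/4, 1/4) + 0.5 × (11/28, 1/4, 5/14) = (0.446429, 1/4, 0.303571)

D_KL(P||M) = 0.0081 nats
D_KL(Q||M) = 0.0078 nats

JSD(P||Q) = 0.5 × 0.0081 + 0.5 × 0.0078 = 0.0080 nats

Unlike KL divergence, JSD is symmetric and bounded: 0 ≤ JSD ≤ log(2).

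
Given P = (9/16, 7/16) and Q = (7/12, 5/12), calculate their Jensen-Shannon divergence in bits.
0.0003 bits

Jensen-Shannon divergence is:
JSD(P||Q) = 0.5 × D_KL(P||M) + 0.5 × D_KL(Q||M)
where M = 0.5 × (P + Q) is the mixture distribution.

M = 0.5 × (9/16, 7/16) + 0.5 × (7/12, 5/12) = (0.572917, 0.427083)

D_KL(P||M) = 0.0003 bits
D_KL(Q||M) = 0.0003 bits

JSD(P||Q) = 0.5 × 0.0003 + 0.5 × 0.0003 = 0.0003 bits

Unlike KL divergence, JSD is symmetric and bounded: 0 ≤ JSD ≤ log(2).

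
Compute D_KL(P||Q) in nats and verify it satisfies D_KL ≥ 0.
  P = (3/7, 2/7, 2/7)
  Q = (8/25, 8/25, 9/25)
0.0268 nats

KL divergence satisfies the Gibbs inequality: D_KL(P||Q) ≥ 0 for all distributions P, Q.

D_KL(P||Q) = Σ p(x) log(p(x)/q(x))
Term by term:
  x=0: 3/7 × log_e[(3/7)/(8/25)] = 0.1252
  x=1: 2/7 × log_e[(2/7)/(8/25)] = -0.0324
  x=2: 2/7 × log_e[(2/7)/(9/25)] = -0.0660
D_KL(P||Q) = 0.0268 nats

D_KL(P||Q) = 0.0268 ≥ 0 ✓

This non-negativity is a fundamental property: relative entropy cannot be negative because it measures how different Q is from P.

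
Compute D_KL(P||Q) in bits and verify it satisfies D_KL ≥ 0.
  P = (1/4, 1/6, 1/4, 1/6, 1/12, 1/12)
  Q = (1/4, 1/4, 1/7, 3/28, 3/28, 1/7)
0.1156 bits

KL divergence satisfies the Gibbs inequality: D_KL(P||Q) ≥ 0 for all distributions P, Q.

D_KL(P||Q) = Σ p(x) log(p(x)/q(x))
Term by term:
  x=0: 1/4 × log_2[(1/4)/(1/4)] = 0.0000
  x=1: 1/6 × log_2[(1/6)/(1/4)] = -0.0975
  x=2: 1/4 × log_2[(1/4)/(1/7)] = 0.2018
  x=3: 1/6 × log_2[(1/6)/(3/28)] = 0.1062
  x=4: 1/12 × log_2[(1/12)/(3/28)] = -0.0302
  x=5: 1/12 × log_2[(1/12)/(1/7)] = -0.0648
D_KL(P||Q) = 0.1156 bits

D_KL(P||Q) = 0.1156 ≥ 0 ✓

This non-negativity is a fundamental property: relative entropy cannot be negative because it measures how different Q is from P.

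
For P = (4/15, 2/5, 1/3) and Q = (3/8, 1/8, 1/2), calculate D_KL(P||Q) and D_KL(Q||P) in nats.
D_KL(P||Q) = 0.2392, D_KL(Q||P) = 0.1852

KL divergence is not symmetric: D_KL(P||Q) ≠ D_KL(Q||P) in general.

D_KL(P||Q) = 0.2392 nats
D_KL(Q||P) = 0.1852 nats

No, they are not equal!

This asymmetry is why KL divergence is not a true distance metric.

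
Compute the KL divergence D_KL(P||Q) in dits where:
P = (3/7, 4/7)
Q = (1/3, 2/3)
0.0085 dits

KL divergence: D_KL(P||Q) = Σ p(x) log(p(x)/q(x))

Computing term by term:
  x=0: 3/7 × log_10[(3/7)/(1/3)] = 3/7 × 0.1091 = 0.0468
  x=1: 4/7 × log_10[(4/7)/(2/3)] = 4/7 × -0.0669 = -0.0383

D_KL(P||Q) = 0.0085 dits

Note: KL divergence is always non-negative and equals 0 iff P = Q.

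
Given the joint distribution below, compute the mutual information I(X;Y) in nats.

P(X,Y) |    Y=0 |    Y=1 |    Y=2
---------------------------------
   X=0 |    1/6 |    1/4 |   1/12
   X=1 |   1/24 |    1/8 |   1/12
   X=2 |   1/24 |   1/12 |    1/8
0.0521 nats

Mutual information: I(X;Y) = H(X) + H(Y) - H(X,Y)

Marginals:
P(X) = (1/2, 1/4, 1/4), H(X) = 1.0397 nats
P(Y) = (1/4, 11/24, 7/24), H(Y) = 1.0635 nats

Joint entropy: H(X,Y) = 2.0511 nats

I(X;Y) = 1.0397 + 1.0635 - 2.0511 = 0.0521 nats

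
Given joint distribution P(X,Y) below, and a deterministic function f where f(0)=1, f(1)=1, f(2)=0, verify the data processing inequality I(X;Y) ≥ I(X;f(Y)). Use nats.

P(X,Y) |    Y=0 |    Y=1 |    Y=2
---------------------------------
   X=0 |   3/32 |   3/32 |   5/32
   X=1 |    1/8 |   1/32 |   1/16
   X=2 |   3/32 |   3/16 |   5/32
I(X;Y) = 0.0547, I(X;f(Y)) = 0.0087, inequality holds: 0.0547 ≥ 0.0087

Data Processing Inequality: For any Markov chain X → Y → Z, we have I(X;Y) ≥ I(X;Z).

Here Z = f(Y) is a deterministic function of Y, forming X → Y → Z.

Original I(X;Y) = 0.0547 nats

After applying f:
P(X,Z) where Z=f(Y):
- P(X,Z=0) = P(X,Y=2)
- P(X,Z=1) = P(X,Y=0) + P(X,Y=1)

I(X;Z) = I(X;f(Y)) = 0.0087 nats

Verification: 0.0547 ≥ 0.0087 ✓

Information cannot be created by processing; the function f can only lose information about X.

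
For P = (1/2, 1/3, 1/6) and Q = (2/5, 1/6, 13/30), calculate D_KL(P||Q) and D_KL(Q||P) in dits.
D_KL(P||Q) = 0.0796, D_KL(Q||P) = 0.0909

KL divergence is not symmetric: D_KL(P||Q) ≠ D_KL(Q||P) in general.

D_KL(P||Q) = 0.0796 dits
D_KL(Q||P) = 0.0909 dits

No, they are not equal!

This asymmetry is why KL divergence is not a true distance metric.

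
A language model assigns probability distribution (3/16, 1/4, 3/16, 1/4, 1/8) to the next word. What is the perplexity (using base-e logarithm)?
4.8589

Perplexity is e^H (or exp(H) for natural log).

First, H = -Σ p log p = 1.5808 nats
Perplexity = e^1.5808 = 4.8589

Interpretation: The model's uncertainty is equivalent to choosing uniformly among 4.9 options.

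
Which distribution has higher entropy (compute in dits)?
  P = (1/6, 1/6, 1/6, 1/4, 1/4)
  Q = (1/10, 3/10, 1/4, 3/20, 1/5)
P

Computing entropies in dits:
H(P) = 0.6901
H(Q) = 0.6708

Distribution P has higher entropy.

Intuition: The distribution closer to uniform (more spread out) has higher entropy.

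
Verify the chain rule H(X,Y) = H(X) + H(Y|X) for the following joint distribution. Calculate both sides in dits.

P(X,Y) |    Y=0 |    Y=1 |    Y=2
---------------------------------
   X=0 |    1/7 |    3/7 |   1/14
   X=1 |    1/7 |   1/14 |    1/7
H(X,Y) = 0.6836, H(X) = 0.2831, H(Y|X) = 0.4006 (all in dits)

Chain rule: H(X,Y) = H(X) + H(Y|X)

Left side — joint entropy directly:
H(X,Y) = -Σ p(x,y) log p(x,y) = 0.6836 dits

Right side — compute H(Y|X) from the conditional distributions:
P(X) = (9/14, 5/14), so H(X) = 0.2831 dits
H(Y|X) = Σ_x P(X=x) · H(Y|X=x):
  P(Y|X=0) = (2/9, 2/3, 1/9), H(Y|X=0) = 0.3686, weight P(X=0) = 9/14
  P(Y|X=1) = (2/5, 1/5, 2/5), H(Y|X=1) = 0.4581, weight P(X=1) = 5/14
H(Y|X) = 0.4006 dits

H(X) + H(Y|X) = 0.2831 + 0.4006 = 0.6836 dits

Both sides equal 0.6836 dits. ✓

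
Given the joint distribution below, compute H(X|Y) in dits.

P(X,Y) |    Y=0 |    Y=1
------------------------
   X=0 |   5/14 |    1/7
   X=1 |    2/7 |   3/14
0.2962 dits

Using the chain rule: H(X|Y) = H(X,Y) - H(Y)

First, compute H(X,Y) = 0.5792 dits

Marginal P(Y) = (9/14, 5/14)
H(Y) = 0.2831 dits

H(X|Y) = H(X,Y) - H(Y) = 0.5792 - 0.2831 = 0.2962 dits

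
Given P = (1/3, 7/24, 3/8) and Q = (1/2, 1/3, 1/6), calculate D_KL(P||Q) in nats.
0.1300 nats

KL divergence: D_KL(P||Q) = Σ p(x) log(p(x)/q(x))

Computing term by term:
  x=0: 1/3 × log_e[(1/3)/(1/2)] = 1/3 × -0.4055 = -0.1352
  x=1: 7/24 × log_e[(7/24)/(1/3)] = 7/24 × -0.1335 = -0.0389
  x=2: 3/8 × log_e[(3/8)/(1/6)] = 3/8 × 0.8109 = 0.3041

D_KL(P||Q) = 0.1300 nats

Note: KL divergence is always non-negative and equals 0 iff P = Q.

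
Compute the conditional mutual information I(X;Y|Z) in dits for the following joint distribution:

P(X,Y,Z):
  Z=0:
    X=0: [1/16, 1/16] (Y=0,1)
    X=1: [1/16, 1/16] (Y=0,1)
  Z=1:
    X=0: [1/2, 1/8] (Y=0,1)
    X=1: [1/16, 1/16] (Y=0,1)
0.0097 dits

Conditional mutual information: I(X;Y|Z) = H(X|Z) + H(Y|Z) - H(X,Y|Z)

H(Z) = 0.2442
H(X,Z) = 0.4662 → H(X|Z) = 0.2220
H(Y,Z) = 0.5026 → H(Y|Z) = 0.2584
H(X,Y,Z) = 0.7149 → H(X,Y|Z) = 0.4707

I(X;Y|Z) = 0.2220 + 0.2584 - 0.4707 = 0.0097 dits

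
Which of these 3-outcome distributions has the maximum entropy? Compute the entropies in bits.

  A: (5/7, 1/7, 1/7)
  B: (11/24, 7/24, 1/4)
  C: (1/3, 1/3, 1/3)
C

For a discrete distribution over n outcomes, entropy is maximized by the uniform distribution.

Computing entropies:
H(A) = 1.1488 bits
H(B) = 1.5343 bits
H(C) = 1.5850 bits

The uniform distribution (where all probabilities equal 1/3) achieves the maximum entropy of log_2(3) = 1.5850 bits.

Distribution C has the highest entropy.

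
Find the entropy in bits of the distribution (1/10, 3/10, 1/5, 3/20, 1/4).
2.2282 bits

Shannon entropy is H(X) = -Σ p(x) log p(x).

For P = (1/10, 3/10, 1/5, 3/20, 1/4):
H = -1/10 × log_2(1/10) -3/10 × log_2(3/10) -1/5 × log_2(1/5) -3/20 × log_2(3/20) -1/4 × log_2(1/4)
H = 2.2282 bits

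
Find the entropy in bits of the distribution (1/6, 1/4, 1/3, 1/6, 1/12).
2.1887 bits

Shannon entropy is H(X) = -Σ p(x) log p(x).

For P = (1/6, 1/4, 1/3, 1/6, 1/12):
H = -1/6 × log_2(1/6) -1/4 × log_2(1/4) -1/3 × log_2(1/3) -1/6 × log_2(1/6) -1/12 × log_2(1/12)
H = 2.1887 bits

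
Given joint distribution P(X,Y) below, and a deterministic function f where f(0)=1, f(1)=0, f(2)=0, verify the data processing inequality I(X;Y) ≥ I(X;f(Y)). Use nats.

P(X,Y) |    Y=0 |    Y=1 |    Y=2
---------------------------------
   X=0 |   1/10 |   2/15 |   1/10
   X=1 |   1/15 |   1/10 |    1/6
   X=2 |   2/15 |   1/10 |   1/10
I(X;Y) = 0.0261, I(X;f(Y)) = 0.0161, inequality holds: 0.0261 ≥ 0.0161

Data Processing Inequality: For any Markov chain X → Y → Z, we have I(X;Y) ≥ I(X;Z).

Here Z = f(Y) is a deterministic function of Y, forming X → Y → Z.

Original I(X;Y) = 0.0261 nats

After applying f:
P(X,Z) where Z=f(Y):
- P(X,Z=0) = P(X,Y=1) + P(X,Y=2)
- P(X,Z=1) = P(X,Y=0)

I(X;Z) = I(X;f(Y)) = 0.0161 nats

Verification: 0.0261 ≥ 0.0161 ✓

Information cannot be created by processing; the function f can only lose information about X.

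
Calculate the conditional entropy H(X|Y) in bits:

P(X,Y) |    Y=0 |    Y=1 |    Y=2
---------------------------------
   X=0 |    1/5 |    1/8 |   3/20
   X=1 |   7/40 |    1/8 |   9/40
0.9879 bits

Using the chain rule: H(X|Y) = H(X,Y) - H(Y)

First, compute H(X,Y) = 2.5492 bits

Marginal P(Y) = (3/8, 1/4, 3/8)
H(Y) = 1.5613 bits

H(X|Y) = H(X,Y) - H(Y) = 2.5492 - 1.5613 = 0.9879 bits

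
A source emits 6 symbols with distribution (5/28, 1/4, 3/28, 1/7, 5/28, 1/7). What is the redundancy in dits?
0.0150 dits

Redundancy measures how far a source is from maximum entropy:
R = H_max - H(X)

Maximum entropy for 6 symbols: H_max = log_10(6) = 0.7782 dits
Actual entropy: H(X) = 0.7631 dits
Redundancy: R = 0.7782 - 0.7631 = 0.0150 dits

This redundancy represents potential for compression: the source could be compressed by 0.0150 dits per symbol.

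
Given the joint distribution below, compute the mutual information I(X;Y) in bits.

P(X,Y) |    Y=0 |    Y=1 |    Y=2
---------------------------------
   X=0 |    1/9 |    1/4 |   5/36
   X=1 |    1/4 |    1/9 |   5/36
0.0791 bits

Mutual information: I(X;Y) = H(X) + H(Y) - H(X,Y)

Marginals:
P(X) = (1/2, 1/2), H(X) = 1.0000 bits
P(Y) = (13/36, 13/36, 5/18), H(Y) = 1.5746 bits

Joint entropy: H(X,Y) = 2.4955 bits

I(X;Y) = 1.0000 + 1.5746 - 2.4955 = 0.0791 bits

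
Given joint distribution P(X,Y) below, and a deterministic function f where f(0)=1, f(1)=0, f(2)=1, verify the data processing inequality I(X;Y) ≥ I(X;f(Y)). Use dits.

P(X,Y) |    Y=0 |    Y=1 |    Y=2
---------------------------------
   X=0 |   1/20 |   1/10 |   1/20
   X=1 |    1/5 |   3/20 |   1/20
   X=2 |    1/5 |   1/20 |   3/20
I(X;Y) = 0.0346, I(X;f(Y)) = 0.0247, inequality holds: 0.0346 ≥ 0.0247

Data Processing Inequality: For any Markov chain X → Y → Z, we have I(X;Y) ≥ I(X;Z).

Here Z = f(Y) is a deterministic function of Y, forming X → Y → Z.

Original I(X;Y) = 0.0346 dits

After applying f:
P(X,Z) where Z=f(Y):
- P(X,Z=0) = P(X,Y=1)
- P(X,Z=1) = P(X,Y=0) + P(X,Y=2)

I(X;Z) = I(X;f(Y)) = 0.0247 dits

Verification: 0.0346 ≥ 0.0247 ✓

Information cannot be created by processing; the function f can only lose information about X.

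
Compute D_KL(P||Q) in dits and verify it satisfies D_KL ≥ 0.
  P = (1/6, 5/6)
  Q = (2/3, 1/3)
0.2313 dits

KL divergence satisfies the Gibbs inequality: D_KL(P||Q) ≥ 0 for all distributions P, Q.

D_KL(P||Q) = Σ p(x) log(p(x)/q(x))
Term by term:
  x=0: 1/6 × log_10[(1/6)/(2/3)] = -0.1003
  x=1: 5/6 × log_10[(5/6)/(1/3)] = 0.3316
D_KL(P||Q) = 0.2313 dits

D_KL(P||Q) = 0.2313 ≥ 0 ✓

This non-negativity is a fundamental property: relative entropy cannot be negative because it measures how different Q is from P.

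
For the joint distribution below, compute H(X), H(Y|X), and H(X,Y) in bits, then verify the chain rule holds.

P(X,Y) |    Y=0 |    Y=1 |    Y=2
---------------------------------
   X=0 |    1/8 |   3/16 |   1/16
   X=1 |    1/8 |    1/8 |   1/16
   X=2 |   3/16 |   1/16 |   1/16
H(X,Y) = 3.0306, H(X) = 1.5794, H(Y|X) = 1.4512 (all in bits)

Chain rule: H(X,Y) = H(X) + H(Y|X)

Left side — joint entropy directly:
H(X,Y) = -Σ p(x,y) log p(x,y) = 3.0306 bits

Right side — compute H(Y|X) from the conditional distributions:
P(X) = (3/8, 5/16, 5/16), so H(X) = 1.5794 bits
H(Y|X) = Σ_x P(X=x) · H(Y|X=x):
  P(Y|X=0) = (1/3, 1/2, 1/6), H(Y|X=0) = 1.4591, weight P(X=0) = 3/8
  P(Y|X=1) = (2/5, 2/5, 1/5), H(Y|X=1) = 1.5219, weight P(X=1) = 5/16
  P(Y|X=2) = (3/5, 1/5, 1/5), H(Y|X=2) = 1.3710, weight P(X=2) = 5/16
H(Y|X) = 1.4512 bits

H(X) + H(Y|X) = 1.5794 + 1.4512 = 3.0306 bits

Both sides equal 3.0306 bits. ✓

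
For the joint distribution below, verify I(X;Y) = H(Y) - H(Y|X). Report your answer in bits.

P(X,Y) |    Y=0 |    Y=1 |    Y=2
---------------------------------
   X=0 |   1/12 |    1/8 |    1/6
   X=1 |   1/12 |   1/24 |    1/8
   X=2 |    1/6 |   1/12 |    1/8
I(X;Y) = 0.0419 bits

Mutual information has multiple equivalent forms:
- I(X;Y) = H(X) - H(X|Y)
- I(X;Y) = H(Y) - H(Y|X)
- I(X;Y) = H(X) + H(Y) - H(X,Y)

Computing all quantities:
H(X) = 1.5613, H(Y) = 1.5546, H(X,Y) = 3.0739
H(X|Y) = 1.5193, H(Y|X) = 1.5127

Verification:
H(X) - H(X|Y) = 1.5613 - 1.5193 = 0.0419
H(Y) - H(Y|X) = 1.5546 - 1.5127 = 0.0419
H(X) + H(Y) - H(X,Y) = 1.5613 + 1.5546 - 3.0739 = 0.0419

All forms give I(X;Y) = 0.0419 bits. ✓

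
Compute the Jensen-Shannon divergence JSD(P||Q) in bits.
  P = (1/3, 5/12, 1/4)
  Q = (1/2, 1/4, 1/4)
0.0273 bits

Jensen-Shannon divergence is:
JSD(P||Q) = 0.5 × D_KL(P||M) + 0.5 × D_KL(Q||M)
where M = 0.5 × (P + Q) is the mixture distribution.

M = 0.5 × (1/3, 5/12, 1/4) + 0.5 × (1/2, 1/4, 1/4) = (5/12, 1/3, 1/4)

D_KL(P||M) = 0.0268 bits
D_KL(Q||M) = 0.0278 bits

JSD(P||Q) = 0.5 × 0.0268 + 0.5 × 0.0278 = 0.0273 bits

Unlike KL divergence, JSD is symmetric and bounded: 0 ≤ JSD ≤ log(2).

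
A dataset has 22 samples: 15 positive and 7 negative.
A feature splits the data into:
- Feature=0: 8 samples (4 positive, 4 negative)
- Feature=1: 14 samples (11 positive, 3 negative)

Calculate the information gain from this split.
0.0617 bits

Information Gain = H(Y) - H(Y|Feature)

Before split:
P(positive) = 15/22 = 0.6818
H(Y) = 0.9024 bits

After split:
Feature=0: H = 1.0000 bits (weight = 8/22)
Feature=1: H = 0.7496 bits (weight = 14/22)
H(Y|Feature) = (8/22)×1.0000 + (14/22)×0.7496 = 0.8407 bits

Information Gain = 0.9024 - 0.8407 = 0.0617 bits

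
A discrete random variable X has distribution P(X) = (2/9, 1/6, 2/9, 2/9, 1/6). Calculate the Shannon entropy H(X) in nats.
1.6000 nats

Shannon entropy is H(X) = -Σ p(x) log p(x).

For P = (2/9, 1/6, 2/9, 2/9, 1/6):
H = -2/9 × log_e(2/9) -1/6 × log_e(1/6) -2/9 × log_e(2/9) -2/9 × log_e(2/9) -1/6 × log_e(1/6)
H = 1.6000 nats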